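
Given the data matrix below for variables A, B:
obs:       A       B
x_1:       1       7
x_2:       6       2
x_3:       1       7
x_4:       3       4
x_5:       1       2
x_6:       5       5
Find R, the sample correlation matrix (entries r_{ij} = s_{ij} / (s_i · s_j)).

Step 1 — column means:
  mean(A) = (1 + 6 + 1 + 3 + 1 + 5) / 6 = 17/6 = 2.8333
  mean(B) = (7 + 2 + 7 + 4 + 2 + 5) / 6 = 27/6 = 4.5

Step 2 — sample variances and covariances s[i,j] = (1/(n-1)) · Σ_k (x_{k,i} - mean_i) · (x_{k,j} - mean_j), with n-1 = 5:
  s[A,A] = ((-1.8333)·(-1.8333) + (3.1667)·(3.1667) + (-1.8333)·(-1.8333) + (0.1667)·(0.1667) + (-1.8333)·(-1.8333) + (2.1667)·(2.1667)) / 5 = 24.8333/5 = 4.9667
  s[A,B] = ((-1.8333)·(2.5) + (3.1667)·(-2.5) + (-1.8333)·(2.5) + (0.1667)·(-0.5) + (-1.8333)·(-2.5) + (2.1667)·(0.5)) / 5 = -11.5/5 = -2.3
  s[B,B] = ((2.5)·(2.5) + (-2.5)·(-2.5) + (2.5)·(2.5) + (-0.5)·(-0.5) + (-2.5)·(-2.5) + (0.5)·(0.5)) / 5 = 25.5/5 = 5.1
  Sample standard deviations s_i = √(s[i,i]):
  s(A) = √(4.9667) = 2.2286
  s(B) = √(5.1) = 2.2583

Step 3 — r_{ij} = s_{ij} / (s_i · s_j):
  r[A,A] = 1 (diagonal).
  r[A,B] = -2.3 / (2.2286 · 2.2583) = -2.3 / 5.0329 = -0.457
  r[B,B] = 1 (diagonal).

R is symmetric with unit diagonal. Assembling:

R = [[1, -0.457],
 [-0.457, 1]]


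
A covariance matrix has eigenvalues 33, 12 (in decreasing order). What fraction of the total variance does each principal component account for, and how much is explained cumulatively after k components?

Step 1 — total variance = trace(Sigma) = Σ λ_i = 33 + 12 = 45.

Step 2 — fraction explained by component i = λ_i / Σ λ:
  PC1: 33/45 = 0.7333
  PC2: 12/45 = 0.2667

Step 3 — cumulative fraction after k components = (λ_1 + ... + λ_k) / Σ λ:
  k = 1: 33/45 = 0.7333
  k = 2: (33 + 12)/45 = 45/45 = 1

Summary (fraction, with percent):

explained: PC1 0.7333 (73.33%), PC2 0.2667 (26.67%);  cumulative: 0.7333, 1


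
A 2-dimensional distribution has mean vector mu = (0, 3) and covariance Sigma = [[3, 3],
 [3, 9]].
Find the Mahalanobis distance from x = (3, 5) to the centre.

Step 1 — centre the observation: (x - mu) = (3, 2).

Step 2 — invert Sigma. det(Sigma) = 3·9 - (3)² = 18.
  Sigma^{-1} = (1/det) · [[d, -b], [-b, a]] = [[0.5, -0.1667],
 [-0.1667, 0.1667]].

Step 3 — form the quadratic (x - mu)^T · Sigma^{-1} · (x - mu):
  Sigma^{-1} · (x - mu) = (1.1667, -0.1667).
  (x - mu)^T · [Sigma^{-1} · (x - mu)] = (3)·(1.1667) + (2)·(-0.1667) = 3.1667.

Step 4 — take square root: d = √(3.1667) ≈ 1.7795.

d(x, mu) = √(3.1667) ≈ 1.7795


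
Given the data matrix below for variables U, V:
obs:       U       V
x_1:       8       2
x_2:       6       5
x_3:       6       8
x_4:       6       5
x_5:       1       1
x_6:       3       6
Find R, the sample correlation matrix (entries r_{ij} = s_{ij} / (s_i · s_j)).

Step 1 — column means:
  mean(U) = (8 + 6 + 6 + 6 + 1 + 3) / 6 = 30/6 = 5
  mean(V) = (2 + 5 + 8 + 5 + 1 + 6) / 6 = 27/6 = 4.5

Step 2 — sample variances and covariances s[i,j] = (1/(n-1)) · Σ_k (x_{k,i} - mean_i) · (x_{k,j} - mean_j), with n-1 = 5:
  s[U,U] = ((3)·(3) + (1)·(1) + (1)·(1) + (1)·(1) + (-4)·(-4) + (-2)·(-2)) / 5 = 32/5 = 6.4
  s[U,V] = ((3)·(-2.5) + (1)·(0.5) + (1)·(3.5) + (1)·(0.5) + (-4)·(-3.5) + (-2)·(1.5)) / 5 = 8/5 = 1.6
  s[V,V] = ((-2.5)·(-2.5) + (0.5)·(0.5) + (3.5)·(3.5) + (0.5)·(0.5) + (-3.5)·(-3.5) + (1.5)·(1.5)) / 5 = 33.5/5 = 6.7
  Sample standard deviations s_i = √(s[i,i]):
  s(U) = √(6.4) = 2.5298
  s(V) = √(6.7) = 2.5884

Step 3 — r_{ij} = s_{ij} / (s_i · s_j):
  r[U,U] = 1 (diagonal).
  r[U,V] = 1.6 / (2.5298 · 2.5884) = 1.6 / 6.5483 = 0.2443
  r[V,V] = 1 (diagonal).

R is symmetric with unit diagonal. Assembling:

R = [[1, 0.2443],
 [0.2443, 1]]


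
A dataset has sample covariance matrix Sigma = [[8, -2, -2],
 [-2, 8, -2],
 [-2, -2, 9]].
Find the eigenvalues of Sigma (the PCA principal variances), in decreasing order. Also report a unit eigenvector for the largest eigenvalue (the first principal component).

Step 1 — characteristic polynomial p(λ) = det(λI - Sigma) = λ³ - tr·λ² + c_1·λ - det, where tr = trace, c_1 = sum of the principal 2×2 minors, det = det(Sigma):
  tr = 8 + 8 + 9 = 25,
  c_1 = (8·8 - (-2)²) + (8·9 - (-2)²) + (8·9 - (-2)²) = 60 + 68 + 68 = 196,
  det = 8·(8·9 - (-2)²) - (-2)·((-2)·9 - (-2)·(-2)) + (-2)·((-2)·(-2) - 8·(-2)) = 8·(68) - (-2)·(-22) + (-2)·(20) = 460.
  So p(λ) = λ³ - 25λ² + 196λ - 460.
Step 2 — look for an integer root (rational root theorem: any rational root is an integer divisor of 460). Testing λ = 10:
  p(10) = 1000 - 2500 + 1960 - 460 = 0  ✓
  Dividing out (λ - 10): p(λ) = (λ - 10)(λ² - 15λ + 46).
Step 3 — remaining eigenvalues from the quadratic λ² - 15λ + 46 = 0:
  Δ = 15² - 4·46 = 225 - 184 = 41,  λ = (15 ± √41)/2 = (15 ± 6.4031)/2 ≈ 10.7016 or 4.2984.
  Sorted: λ_1 = 10.7016,  λ_2 = 10,  λ_3 = 4.2984  (check: sum = 25 = tr ✓).

Step 4 — unit eigenvector for λ_1 ≈ 10.7016: v spans the null space of (Sigma - λ_1 I), whose rows are
  r_1 = (-2.7016, -2, -2),  r_2 = (-2, -2.7016, -2),  r_3 = (-2, -2, -1.7016).
  v is orthogonal to every row, so take v ∝ r_1 × r_2 = ((-2)·(-2) - (-2)·(-2.7016), (-2)·(-2) - (-2.7016)·(-2), (-2.7016)·(-2.7016) - (-2)·(-2)) ≈ (-1.4031, -1.4031, 3.2984).
  Rescale (multiply by -1 so the first nonzero entry is positive): u = (1.4031, 1.4031, -3.2984).
  ||u|| = √((1.4031)² + (1.4031)² + (-3.2984)²) = √(14.8172) ≈ 3.8493,  v_1 = u/||u|| ≈ (0.3645, 0.3645, -0.8569) (||v_1|| = 1).

λ_1 = 10.7016,  λ_2 = 10,  λ_3 = 4.2984;  v_1 ≈ (0.3645, 0.3645, -0.8569)


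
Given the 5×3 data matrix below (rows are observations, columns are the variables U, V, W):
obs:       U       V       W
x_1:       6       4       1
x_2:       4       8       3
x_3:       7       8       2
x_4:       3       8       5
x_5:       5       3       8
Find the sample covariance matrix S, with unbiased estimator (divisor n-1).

Step 1 — column means:
  mean(U) = (6 + 4 + 7 + 3 + 5) / 5 = 25/5 = 5
  mean(V) = (4 + 8 + 8 + 8 + 3) / 5 = 31/5 = 6.2
  mean(W) = (1 + 3 + 2 + 5 + 8) / 5 = 19/5 = 3.8

Step 2 — sample covariance S[i,j] = (1/(n-1)) · Σ_k (x_{k,i} - mean_i) · (x_{k,j} - mean_j), with n-1 = 4.
  S[U,U] = ((1)·(1) + (-1)·(-1) + (2)·(2) + (-2)·(-2) + (0)·(0)) / 4 = 10/4 = 2.5
  S[U,V] = ((1)·(-2.2) + (-1)·(1.8) + (2)·(1.8) + (-2)·(1.8) + (0)·(-3.2)) / 4 = -4/4 = -1
  S[U,W] = ((1)·(-2.8) + (-1)·(-0.8) + (2)·(-1.8) + (-2)·(1.2) + (0)·(4.2)) / 4 = -8/4 = -2
  S[V,V] = ((-2.2)·(-2.2) + (1.8)·(1.8) + (1.8)·(1.8) + (1.8)·(1.8) + (-3.2)·(-3.2)) / 4 = 24.8/4 = 6.2
  S[V,W] = ((-2.2)·(-2.8) + (1.8)·(-0.8) + (1.8)·(-1.8) + (1.8)·(1.2) + (-3.2)·(4.2)) / 4 = -9.8/4 = -2.45
  S[W,W] = ((-2.8)·(-2.8) + (-0.8)·(-0.8) + (-1.8)·(-1.8) + (1.2)·(1.2) + (4.2)·(4.2)) / 4 = 30.8/4 = 7.7

S is symmetric (S[j,i] = S[i,j]). Assembling:

S = [[2.5, -1, -2],
 [-1, 6.2, -2.45],
 [-2, -2.45, 7.7]]


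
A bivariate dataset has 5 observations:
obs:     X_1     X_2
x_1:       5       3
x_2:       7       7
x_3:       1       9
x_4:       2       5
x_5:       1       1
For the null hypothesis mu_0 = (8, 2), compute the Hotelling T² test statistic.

Step 1 — sample mean vector:
  mean(X_1) = (5 + 7 + 1 + 2 + 1) / 5 = 16/5 = 3.2
  mean(X_2) = (3 + 7 + 9 + 5 + 1) / 5 = 25/5 = 5
  x̄ = (3.2, 5),  deviation x̄ - mu_0 = (3.2, 5) - (8, 2) = (-4.8, 3).

Step 2 — sample covariance matrix, S[i,j] = (1/(n-1)) · Σ_k (x_{k,i} - mean_i) · (x_{k,j} - mean_j), divisor n-1 = 4:
  S[X_1,X_1] = ((1.8)·(1.8) + (3.8)·(3.8) + (-2.2)·(-2.2) + (-1.2)·(-1.2) + (-2.2)·(-2.2)) / 4 = 28.8/4 = 7.2
  S[X_1,X_2] = ((1.8)·(-2) + (3.8)·(2) + (-2.2)·(4) + (-1.2)·(0) + (-2.2)·(-4)) / 4 = 4/4 = 1
  S[X_2,X_2] = ((-2)·(-2) + (2)·(2) + (4)·(4) + (0)·(0) + (-4)·(-4)) / 4 = 40/4 = 10
  S = [[7.2, 1],
 [1, 10]].

Step 3 — invert S. det(S) = 7.2·10 - (1)² = 71.
  S^{-1} = (1/det) · [[d, -b], [-b, a]] = [[0.1408, -0.0141],
 [-0.0141, 0.1014]].

Step 4 — quadratic form (x̄ - mu_0)^T · S^{-1} · (x̄ - mu_0):
  S^{-1} · (x̄ - mu_0) = (-0.7183, 0.3718),
  (x̄ - mu_0)^T · [...] = (-4.8)·(-0.7183) + (3)·(0.3718) = 4.5634.

Step 5 — scale by n: T² = 5 · 4.5634 = 22.8169.

T² ≈ 22.8169


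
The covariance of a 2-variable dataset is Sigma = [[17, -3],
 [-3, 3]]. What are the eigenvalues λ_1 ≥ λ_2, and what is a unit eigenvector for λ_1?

Step 1 — characteristic polynomial of 2×2 Sigma:
  det(Sigma - λI) = λ² - trace · λ + det = 0.
  trace = 17 + 3 = 20, det = 17·3 - (-3)² = 42.
Step 2 — discriminant:
  Δ = trace² - 4·det = 400 - 168 = 232.
Step 3 — eigenvalues:
  λ = (trace ± √Δ)/2 = (20 ± 15.2315)/2,
  λ_1 = 17.6158,  λ_2 = 2.3842.

Step 4 — unit eigenvector for λ_1: solve (Sigma - λ_1 I)v = 0. First row:
  (17 - 17.6158)·v_x + (-3)·v_y = 0, i.e. (-0.6158)·v_x + (-3)·v_y = 0,
  so v ∝ (b, λ_1 - a) = (-3, 0.6158); multiply by -1 so the first entry is positive: u = (3, -0.6158).
  ||u|| = √((3)² + (-0.6158)²) = √(9.3792) ≈ 3.0625,
  v_1 = u/||u|| ≈ (0.9796, -0.2011) (||v_1|| = 1).

λ_1 = 17.6158,  λ_2 = 2.3842;  v_1 ≈ (0.9796, -0.2011)


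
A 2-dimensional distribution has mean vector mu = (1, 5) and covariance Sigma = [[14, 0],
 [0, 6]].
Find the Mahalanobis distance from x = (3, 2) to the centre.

Step 1 — centre the observation: (x - mu) = (2, -3).

Step 2 — invert Sigma. det(Sigma) = 14·6 - (0)² = 84.
  Sigma^{-1} = (1/det) · [[d, -b], [-b, a]] = [[0.0714, 0],
 [0, 0.1667]].

Step 3 — form the quadratic (x - mu)^T · Sigma^{-1} · (x - mu):
  Sigma^{-1} · (x - mu) = (0.1429, -0.5).
  (x - mu)^T · [Sigma^{-1} · (x - mu)] = (2)·(0.1429) + (-3)·(-0.5) = 1.7857.

Step 4 — take square root: d = √(1.7857) ≈ 1.3363.

d(x, mu) = √(1.7857) ≈ 1.3363


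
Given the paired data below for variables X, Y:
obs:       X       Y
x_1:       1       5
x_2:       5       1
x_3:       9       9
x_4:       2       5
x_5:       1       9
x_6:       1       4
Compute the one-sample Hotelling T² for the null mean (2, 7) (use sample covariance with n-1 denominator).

Step 1 — sample mean vector:
  mean(X) = (1 + 5 + 9 + 2 + 1 + 1) / 6 = 19/6 = 3.1667
  mean(Y) = (5 + 1 + 9 + 5 + 9 + 4) / 6 = 33/6 = 5.5
  x̄ = (3.1667, 5.5),  deviation x̄ - mu_0 = (3.1667, 5.5) - (2, 7) = (1.1667, -1.5).

Step 2 — sample covariance matrix, S[i,j] = (1/(n-1)) · Σ_k (x_{k,i} - mean_i) · (x_{k,j} - mean_j), divisor n-1 = 5:
  S[X,X] = ((-2.1667)·(-2.1667) + (1.8333)·(1.8333) + (5.8333)·(5.8333) + (-1.1667)·(-1.1667) + (-2.1667)·(-2.1667) + (-2.1667)·(-2.1667)) / 5 = 52.8333/5 = 10.5667
  S[X,Y] = ((-2.1667)·(-0.5) + (1.8333)·(-4.5) + (5.8333)·(3.5) + (-1.1667)·(-0.5) + (-2.1667)·(3.5) + (-2.1667)·(-1.5)) / 5 = 9.5/5 = 1.9
  S[Y,Y] = ((-0.5)·(-0.5) + (-4.5)·(-4.5) + (3.5)·(3.5) + (-0.5)·(-0.5) + (3.5)·(3.5) + (-1.5)·(-1.5)) / 5 = 47.5/5 = 9.5
  S = [[10.5667, 1.9],
 [1.9, 9.5]].

Step 3 — invert S. det(S) = 10.5667·9.5 - (1.9)² = 96.7733.
  S^{-1} = (1/det) · [[d, -b], [-b, a]] = [[0.0982, -0.0196],
 [-0.0196, 0.1092]].

Step 4 — quadratic form (x̄ - mu_0)^T · S^{-1} · (x̄ - mu_0):
  S^{-1} · (x̄ - mu_0) = (0.144, -0.1867),
  (x̄ - mu_0)^T · [...] = (1.1667)·(0.144) + (-1.5)·(-0.1867) = 0.448.

Step 5 — scale by n: T² = 6 · 0.448 = 2.6881.

T² ≈ 2.6881


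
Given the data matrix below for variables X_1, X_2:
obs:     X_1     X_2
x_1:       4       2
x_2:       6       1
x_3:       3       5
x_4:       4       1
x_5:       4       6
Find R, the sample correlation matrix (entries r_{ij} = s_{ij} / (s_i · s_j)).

Step 1 — column means:
  mean(X_1) = (4 + 6 + 3 + 4 + 4) / 5 = 21/5 = 4.2
  mean(X_2) = (2 + 1 + 5 + 1 + 6) / 5 = 15/5 = 3

Step 2 — sample variances and covariances s[i,j] = (1/(n-1)) · Σ_k (x_{k,i} - mean_i) · (x_{k,j} - mean_j), with n-1 = 4:
  s[X_1,X_1] = ((-0.2)·(-0.2) + (1.8)·(1.8) + (-1.2)·(-1.2) + (-0.2)·(-0.2) + (-0.2)·(-0.2)) / 4 = 4.8/4 = 1.2
  s[X_1,X_2] = ((-0.2)·(-1) + (1.8)·(-2) + (-1.2)·(2) + (-0.2)·(-2) + (-0.2)·(3)) / 4 = -6/4 = -1.5
  s[X_2,X_2] = ((-1)·(-1) + (-2)·(-2) + (2)·(2) + (-2)·(-2) + (3)·(3)) / 4 = 22/4 = 5.5
  Sample standard deviations s_i = √(s[i,i]):
  s(X_1) = √(1.2) = 1.0954
  s(X_2) = √(5.5) = 2.3452

Step 3 — r_{ij} = s_{ij} / (s_i · s_j):
  r[X_1,X_1] = 1 (diagonal).
  r[X_1,X_2] = -1.5 / (1.0954 · 2.3452) = -1.5 / 2.569 = -0.5839
  r[X_2,X_2] = 1 (diagonal).

R is symmetric with unit diagonal. Assembling:

R = [[1, -0.5839],
 [-0.5839, 1]]


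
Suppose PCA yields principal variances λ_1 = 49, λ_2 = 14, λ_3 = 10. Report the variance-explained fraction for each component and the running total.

Step 1 — total variance = trace(Sigma) = Σ λ_i = 49 + 14 + 10 = 73.

Step 2 — fraction explained by component i = λ_i / Σ λ:
  PC1: 49/73 = 0.6712
  PC2: 14/73 = 0.1918
  PC3: 10/73 = 0.137

Step 3 — cumulative fraction after k components = (λ_1 + ... + λ_k) / Σ λ:
  k = 1: 49/73 = 0.6712
  k = 2: (49 + 14)/73 = 63/73 = 0.863
  k = 3: (49 + 14 + 10)/73 = 73/73 = 1

Summary (fraction, with percent):

explained: PC1 0.6712 (67.12%), PC2 0.1918 (19.18%), PC3 0.137 (13.7%);  cumulative: 0.6712, 0.863, 1


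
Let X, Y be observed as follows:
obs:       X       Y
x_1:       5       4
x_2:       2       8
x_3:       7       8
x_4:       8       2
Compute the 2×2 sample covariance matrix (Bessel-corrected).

Step 1 — column means:
  mean(X) = (5 + 2 + 7 + 8) / 4 = 22/4 = 5.5
  mean(Y) = (4 + 8 + 8 + 2) / 4 = 22/4 = 5.5

Step 2 — sample covariance S[i,j] = (1/(n-1)) · Σ_k (x_{k,i} - mean_i) · (x_{k,j} - mean_j), with n-1 = 3.
  S[X,X] = ((-0.5)·(-0.5) + (-3.5)·(-3.5) + (1.5)·(1.5) + (2.5)·(2.5)) / 3 = 21/3 = 7
  S[X,Y] = ((-0.5)·(-1.5) + (-3.5)·(2.5) + (1.5)·(2.5) + (2.5)·(-3.5)) / 3 = -13/3 = -4.3333
  S[Y,Y] = ((-1.5)·(-1.5) + (2.5)·(2.5) + (2.5)·(2.5) + (-3.5)·(-3.5)) / 3 = 27/3 = 9

S is symmetric (S[j,i] = S[i,j]). Assembling:

S = [[7, -4.3333],
 [-4.3333, 9]]


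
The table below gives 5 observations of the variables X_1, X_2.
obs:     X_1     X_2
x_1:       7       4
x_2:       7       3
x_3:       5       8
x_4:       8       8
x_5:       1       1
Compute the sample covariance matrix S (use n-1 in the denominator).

Step 1 — column means:
  mean(X_1) = (7 + 7 + 5 + 8 + 1) / 5 = 28/5 = 5.6
  mean(X_2) = (4 + 3 + 8 + 8 + 1) / 5 = 24/5 = 4.8

Step 2 — sample covariance S[i,j] = (1/(n-1)) · Σ_k (x_{k,i} - mean_i) · (x_{k,j} - mean_j), with n-1 = 4.
  S[X_1,X_1] = ((1.4)·(1.4) + (1.4)·(1.4) + (-0.6)·(-0.6) + (2.4)·(2.4) + (-4.6)·(-4.6)) / 4 = 31.2/4 = 7.8
  S[X_1,X_2] = ((1.4)·(-0.8) + (1.4)·(-1.8) + (-0.6)·(3.2) + (2.4)·(3.2) + (-4.6)·(-3.8)) / 4 = 19.6/4 = 4.9
  S[X_2,X_2] = ((-0.8)·(-0.8) + (-1.8)·(-1.8) + (3.2)·(3.2) + (3.2)·(3.2) + (-3.8)·(-3.8)) / 4 = 38.8/4 = 9.7

S is symmetric (S[j,i] = S[i,j]). Assembling:

S = [[7.8, 4.9],
 [4.9, 9.7]]


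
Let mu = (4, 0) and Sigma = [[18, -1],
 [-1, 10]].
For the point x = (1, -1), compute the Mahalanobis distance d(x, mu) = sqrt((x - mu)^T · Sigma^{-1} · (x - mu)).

Step 1 — centre the observation: (x - mu) = (-3, -1).

Step 2 — invert Sigma. det(Sigma) = 18·10 - (-1)² = 179.
  Sigma^{-1} = (1/det) · [[d, -b], [-b, a]] = [[0.0559, 0.0056],
 [0.0056, 0.1006]].

Step 3 — form the quadratic (x - mu)^T · Sigma^{-1} · (x - mu):
  Sigma^{-1} · (x - mu) = (-0.1732, -0.1173).
  (x - mu)^T · [Sigma^{-1} · (x - mu)] = (-3)·(-0.1732) + (-1)·(-0.1173) = 0.6369.

Step 4 — take square root: d = √(0.6369) ≈ 0.798.

d(x, mu) = √(0.6369) ≈ 0.798


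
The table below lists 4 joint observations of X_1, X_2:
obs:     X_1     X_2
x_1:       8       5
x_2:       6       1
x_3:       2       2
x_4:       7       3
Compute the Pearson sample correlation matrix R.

Step 1 — column means:
  mean(X_1) = (8 + 6 + 2 + 7) / 4 = 23/4 = 5.75
  mean(X_2) = (5 + 1 + 2 + 3) / 4 = 11/4 = 2.75

Step 2 — sample variances and covariances s[i,j] = (1/(n-1)) · Σ_k (x_{k,i} - mean_i) · (x_{k,j} - mean_j), with n-1 = 3:
  s[X_1,X_1] = ((2.25)·(2.25) + (0.25)·(0.25) + (-3.75)·(-3.75) + (1.25)·(1.25)) / 3 = 20.75/3 = 6.9167
  s[X_1,X_2] = ((2.25)·(2.25) + (0.25)·(-1.75) + (-3.75)·(-0.75) + (1.25)·(0.25)) / 3 = 7.75/3 = 2.5833
  s[X_2,X_2] = ((2.25)·(2.25) + (-1.75)·(-1.75) + (-0.75)·(-0.75) + (0.25)·(0.25)) / 3 = 8.75/3 = 2.9167
  Sample standard deviations s_i = √(s[i,i]):
  s(X_1) = √(6.9167) = 2.63
  s(X_2) = √(2.9167) = 1.7078

Step 3 — r_{ij} = s_{ij} / (s_i · s_j):
  r[X_1,X_1] = 1 (diagonal).
  r[X_1,X_2] = 2.5833 / (2.63 · 1.7078) = 2.5833 / 4.4915 = 0.5752
  r[X_2,X_2] = 1 (diagonal).

R is symmetric with unit diagonal. Assembling:

R = [[1, 0.5752],
 [0.5752, 1]]


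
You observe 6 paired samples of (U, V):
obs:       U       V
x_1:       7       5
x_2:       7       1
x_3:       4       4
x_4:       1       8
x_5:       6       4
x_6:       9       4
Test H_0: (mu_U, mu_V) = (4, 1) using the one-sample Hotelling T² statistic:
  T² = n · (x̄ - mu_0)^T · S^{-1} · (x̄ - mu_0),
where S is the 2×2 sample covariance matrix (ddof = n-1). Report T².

Step 1 — sample mean vector:
  mean(U) = (7 + 7 + 4 + 1 + 6 + 9) / 6 = 34/6 = 5.6667
  mean(V) = (5 + 1 + 4 + 8 + 4 + 4) / 6 = 26/6 = 4.3333
  x̄ = (5.6667, 4.3333),  deviation x̄ - mu_0 = (5.6667, 4.3333) - (4, 1) = (1.6667, 3.3333).

Step 2 — sample covariance matrix, S[i,j] = (1/(n-1)) · Σ_k (x_{k,i} - mean_i) · (x_{k,j} - mean_j), divisor n-1 = 5:
  S[U,U] = ((1.3333)·(1.3333) + (1.3333)·(1.3333) + (-1.6667)·(-1.6667) + (-4.6667)·(-4.6667) + (0.3333)·(0.3333) + (3.3333)·(3.3333)) / 5 = 39.3333/5 = 7.8667
  S[U,V] = ((1.3333)·(0.6667) + (1.3333)·(-3.3333) + (-1.6667)·(-0.3333) + (-4.6667)·(3.6667) + (0.3333)·(-0.3333) + (3.3333)·(-0.3333)) / 5 = -21.3333/5 = -4.2667
  S[V,V] = ((0.6667)·(0.6667) + (-3.3333)·(-3.3333) + (-0.3333)·(-0.3333) + (3.6667)·(3.6667) + (-0.3333)·(-0.3333) + (-0.3333)·(-0.3333)) / 5 = 25.3333/5 = 5.0667
  S = [[7.8667, -4.2667],
 [-4.2667, 5.0667]].

Step 3 — invert S. det(S) = 7.8667·5.0667 - (-4.2667)² = 21.6533.
  S^{-1} = (1/det) · [[d, -b], [-b, a]] = [[0.234, 0.197],
 [0.197, 0.3633]].

Step 4 — quadratic form (x̄ - mu_0)^T · S^{-1} · (x̄ - mu_0):
  S^{-1} · (x̄ - mu_0) = (1.0468, 1.5394),
  (x̄ - mu_0)^T · [...] = (1.6667)·(1.0468) + (3.3333)·(1.5394) = 6.876.

Step 5 — scale by n: T² = 6 · 6.876 = 41.2562.

T² ≈ 41.2562


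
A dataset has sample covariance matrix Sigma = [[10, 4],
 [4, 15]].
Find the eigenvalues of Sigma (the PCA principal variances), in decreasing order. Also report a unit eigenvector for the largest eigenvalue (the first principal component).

Step 1 — characteristic polynomial of 2×2 Sigma:
  det(Sigma - λI) = λ² - trace · λ + det = 0.
  trace = 10 + 15 = 25, det = 10·15 - (4)² = 134.
Step 2 — discriminant:
  Δ = trace² - 4·det = 625 - 536 = 89.
Step 3 — eigenvalues:
  λ = (trace ± √Δ)/2 = (25 ± 9.434)/2,
  λ_1 = 17.217,  λ_2 = 7.783.

Step 4 — unit eigenvector for λ_1: solve (Sigma - λ_1 I)v = 0. First row:
  (10 - 17.217)·v_x + (4)·v_y = 0, i.e. (-7.217)·v_x + (4)·v_y = 0,
  so v ∝ (b, λ_1 - a) = (4, 7.217) = u.
  ||u|| = √((4)² + (7.217)²) = √(68.085) ≈ 8.2514,
  v_1 = u/||u|| ≈ (0.4848, 0.8746) (||v_1|| = 1).

λ_1 = 17.217,  λ_2 = 7.783;  v_1 ≈ (0.4848, 0.8746)


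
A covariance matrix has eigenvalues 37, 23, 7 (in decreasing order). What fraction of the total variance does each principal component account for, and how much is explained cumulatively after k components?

Step 1 — total variance = trace(Sigma) = Σ λ_i = 37 + 23 + 7 = 67.

Step 2 — fraction explained by component i = λ_i / Σ λ:
  PC1: 37/67 = 0.5522
  PC2: 23/67 = 0.3433
  PC3: 7/67 = 0.1045

Step 3 — cumulative fraction after k components = (λ_1 + ... + λ_k) / Σ λ:
  k = 1: 37/67 = 0.5522
  k = 2: (37 + 23)/67 = 60/67 = 0.8955
  k = 3: (37 + 23 + 7)/67 = 67/67 = 1

Summary (fraction, with percent):

explained: PC1 0.5522 (55.22%), PC2 0.3433 (34.33%), PC3 0.1045 (10.45%);  cumulative: 0.5522, 0.8955, 1


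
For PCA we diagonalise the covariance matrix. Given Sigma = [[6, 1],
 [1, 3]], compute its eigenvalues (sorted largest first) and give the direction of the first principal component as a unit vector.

Step 1 — characteristic polynomial of 2×2 Sigma:
  det(Sigma - λI) = λ² - trace · λ + det = 0.
  trace = 6 + 3 = 9, det = 6·3 - (1)² = 17.
Step 2 — discriminant:
  Δ = trace² - 4·det = 81 - 68 = 13.
Step 3 — eigenvalues:
  λ = (trace ± √Δ)/2 = (9 ± 3.6056)/2,
  λ_1 = 6.3028,  λ_2 = 2.6972.

Step 4 — unit eigenvector for λ_1: solve (Sigma - λ_1 I)v = 0. First row:
  (6 - 6.3028)·v_x + (1)·v_y = 0, i.e. (-0.3028)·v_x + (1)·v_y = 0,
  so v ∝ (b, λ_1 - a) = (1, 0.3028) = u.
  ||u|| = √((1)² + (0.3028)²) = √(1.0917) ≈ 1.0448,
  v_1 = u/||u|| ≈ (0.9571, 0.2898) (||v_1|| = 1).

λ_1 = 6.3028,  λ_2 = 2.6972;  v_1 ≈ (0.9571, 0.2898)


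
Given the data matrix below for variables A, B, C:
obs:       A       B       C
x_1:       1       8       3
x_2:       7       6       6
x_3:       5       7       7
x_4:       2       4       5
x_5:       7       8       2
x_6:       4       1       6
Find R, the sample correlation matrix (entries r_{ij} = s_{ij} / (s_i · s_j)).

Step 1 — column means:
  mean(A) = (1 + 7 + 5 + 2 + 7 + 4) / 6 = 26/6 = 4.3333
  mean(B) = (8 + 6 + 7 + 4 + 8 + 1) / 6 = 34/6 = 5.6667
  mean(C) = (3 + 6 + 7 + 5 + 2 + 6) / 6 = 29/6 = 4.8333

Step 2 — sample variances and covariances s[i,j] = (1/(n-1)) · Σ_k (x_{k,i} - mean_i) · (x_{k,j} - mean_j), with n-1 = 5:
  s[A,A] = ((-3.3333)·(-3.3333) + (2.6667)·(2.6667) + (0.6667)·(0.6667) + (-2.3333)·(-2.3333) + (2.6667)·(2.6667) + (-0.3333)·(-0.3333)) / 5 = 31.3333/5 = 6.2667
  s[A,B] = ((-3.3333)·(2.3333) + (2.6667)·(0.3333) + (0.6667)·(1.3333) + (-2.3333)·(-1.6667) + (2.6667)·(2.3333) + (-0.3333)·(-4.6667)) / 5 = 5.6667/5 = 1.1333
  s[A,C] = ((-3.3333)·(-1.8333) + (2.6667)·(1.1667) + (0.6667)·(2.1667) + (-2.3333)·(0.1667) + (2.6667)·(-2.8333) + (-0.3333)·(1.1667)) / 5 = 2.3333/5 = 0.4667
  s[B,B] = ((2.3333)·(2.3333) + (0.3333)·(0.3333) + (1.3333)·(1.3333) + (-1.6667)·(-1.6667) + (2.3333)·(2.3333) + (-4.6667)·(-4.6667)) / 5 = 37.3333/5 = 7.4667
  s[B,C] = ((2.3333)·(-1.8333) + (0.3333)·(1.1667) + (1.3333)·(2.1667) + (-1.6667)·(0.1667) + (2.3333)·(-2.8333) + (-4.6667)·(1.1667)) / 5 = -13.3333/5 = -2.6667
  s[C,C] = ((-1.8333)·(-1.8333) + (1.1667)·(1.1667) + (2.1667)·(2.1667) + (0.1667)·(0.1667) + (-2.8333)·(-2.8333) + (1.1667)·(1.1667)) / 5 = 18.8333/5 = 3.7667
  Sample standard deviations s_i = √(s[i,i]):
  s(A) = √(6.2667) = 2.5033
  s(B) = √(7.4667) = 2.7325
  s(C) = √(3.7667) = 1.9408

Step 3 — r_{ij} = s_{ij} / (s_i · s_j):
  r[A,A] = 1 (diagonal).
  r[A,B] = 1.1333 / (2.5033 · 2.7325) = 1.1333 / 6.8404 = 0.1657
  r[A,C] = 0.4667 / (2.5033 · 1.9408) = 0.4667 / 4.8584 = 0.0961
  r[B,B] = 1 (diagonal).
  r[B,C] = -2.6667 / (2.7325 · 1.9408) = -2.6667 / 5.3032 = -0.5028
  r[C,C] = 1 (diagonal).

R is symmetric with unit diagonal. Assembling:

R = [[1, 0.1657, 0.0961],
 [0.1657, 1, -0.5028],
 [0.0961, -0.5028, 1]]


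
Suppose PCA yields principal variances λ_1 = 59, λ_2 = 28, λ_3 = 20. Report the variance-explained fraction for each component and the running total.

Step 1 — total variance = trace(Sigma) = Σ λ_i = 59 + 28 + 20 = 107.

Step 2 — fraction explained by component i = λ_i / Σ λ:
  PC1: 59/107 = 0.5514
  PC2: 28/107 = 0.2617
  PC3: 20/107 = 0.1869

Step 3 — cumulative fraction after k components = (λ_1 + ... + λ_k) / Σ λ:
  k = 1: 59/107 = 0.5514
  k = 2: (59 + 28)/107 = 87/107 = 0.8131
  k = 3: (59 + 28 + 20)/107 = 107/107 = 1

Summary (fraction, with percent):

explained: PC1 0.5514 (55.14%), PC2 0.2617 (26.17%), PC3 0.1869 (18.69%);  cumulative: 0.5514, 0.8131, 1


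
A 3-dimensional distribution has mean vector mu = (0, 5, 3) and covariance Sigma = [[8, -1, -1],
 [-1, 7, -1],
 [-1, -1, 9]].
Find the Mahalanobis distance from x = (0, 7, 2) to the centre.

Step 1 — centre the observation: (x - mu) = (0, 2, -1).

Step 2 — invert Sigma (cofactor / det for 3×3, or solve directly):
  Sigma^{-1} = [[0.1297, 0.0209, 0.0167],
 [0.0209, 0.1485, 0.0188],
 [0.0167, 0.0188, 0.1151]].

Step 3 — form the quadratic (x - mu)^T · Sigma^{-1} · (x - mu):
  Sigma^{-1} · (x - mu) = (0.0251, 0.2782, -0.0774).
  (x - mu)^T · [Sigma^{-1} · (x - mu)] = (0)·(0.0251) + (2)·(0.2782) + (-1)·(-0.0774) = 0.6339.

Step 4 — take square root: d = √(0.6339) ≈ 0.7962.

d(x, mu) = √(0.6339) ≈ 0.7962


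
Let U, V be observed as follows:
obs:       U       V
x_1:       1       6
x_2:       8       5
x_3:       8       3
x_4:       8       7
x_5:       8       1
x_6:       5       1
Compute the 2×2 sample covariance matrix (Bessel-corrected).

Step 1 — column means:
  mean(U) = (1 + 8 + 8 + 8 + 8 + 5) / 6 = 38/6 = 6.3333
  mean(V) = (6 + 5 + 3 + 7 + 1 + 1) / 6 = 23/6 = 3.8333

Step 2 — sample covariance S[i,j] = (1/(n-1)) · Σ_k (x_{k,i} - mean_i) · (x_{k,j} - mean_j), with n-1 = 5.
  S[U,U] = ((-5.3333)·(-5.3333) + (1.6667)·(1.6667) + (1.6667)·(1.6667) + (1.6667)·(1.6667) + (1.6667)·(1.6667) + (-1.3333)·(-1.3333)) / 5 = 41.3333/5 = 8.2667
  S[U,V] = ((-5.3333)·(2.1667) + (1.6667)·(1.1667) + (1.6667)·(-0.8333) + (1.6667)·(3.1667) + (1.6667)·(-2.8333) + (-1.3333)·(-2.8333)) / 5 = -6.6667/5 = -1.3333
  S[V,V] = ((2.1667)·(2.1667) + (1.1667)·(1.1667) + (-0.8333)·(-0.8333) + (3.1667)·(3.1667) + (-2.8333)·(-2.8333) + (-2.8333)·(-2.8333)) / 5 = 32.8333/5 = 6.5667

S is symmetric (S[j,i] = S[i,j]). Assembling:

S = [[8.2667, -1.3333],
 [-1.3333, 6.5667]]


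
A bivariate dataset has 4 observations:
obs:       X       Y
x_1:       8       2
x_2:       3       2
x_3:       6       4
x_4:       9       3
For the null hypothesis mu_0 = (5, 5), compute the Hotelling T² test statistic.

Step 1 — sample mean vector:
  mean(X) = (8 + 3 + 6 + 9) / 4 = 26/4 = 6.5
  mean(Y) = (2 + 2 + 4 + 3) / 4 = 11/4 = 2.75
  x̄ = (6.5, 2.75),  deviation x̄ - mu_0 = (6.5, 2.75) - (5, 5) = (1.5, -2.25).

Step 2 — sample covariance matrix, S[i,j] = (1/(n-1)) · Σ_k (x_{k,i} - mean_i) · (x_{k,j} - mean_j), divisor n-1 = 3:
  S[X,X] = ((1.5)·(1.5) + (-3.5)·(-3.5) + (-0.5)·(-0.5) + (2.5)·(2.5)) / 3 = 21/3 = 7
  S[X,Y] = ((1.5)·(-0.75) + (-3.5)·(-0.75) + (-0.5)·(1.25) + (2.5)·(0.25)) / 3 = 1.5/3 = 0.5
  S[Y,Y] = ((-0.75)·(-0.75) + (-0.75)·(-0.75) + (1.25)·(1.25) + (0.25)·(0.25)) / 3 = 2.75/3 = 0.9167
  S = [[7, 0.5],
 [0.5, 0.9167]].

Step 3 — invert S. det(S) = 7·0.9167 - (0.5)² = 6.1667.
  S^{-1} = (1/det) · [[d, -b], [-b, a]] = [[0.1486, -0.0811],
 [-0.0811, 1.1351]].

Step 4 — quadratic form (x̄ - mu_0)^T · S^{-1} · (x̄ - mu_0):
  S^{-1} · (x̄ - mu_0) = (0.4054, -2.6757),
  (x̄ - mu_0)^T · [...] = (1.5)·(0.4054) + (-2.25)·(-2.6757) = 6.6284.

Step 5 — scale by n: T² = 4 · 6.6284 = 26.5135.

T² ≈ 26.5135


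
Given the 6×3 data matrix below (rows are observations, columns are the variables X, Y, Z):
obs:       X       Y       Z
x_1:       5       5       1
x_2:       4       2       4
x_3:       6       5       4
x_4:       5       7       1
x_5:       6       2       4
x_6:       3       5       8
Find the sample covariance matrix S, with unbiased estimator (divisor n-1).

Step 1 — column means:
  mean(X) = (5 + 4 + 6 + 5 + 6 + 3) / 6 = 29/6 = 4.8333
  mean(Y) = (5 + 2 + 5 + 7 + 2 + 5) / 6 = 26/6 = 4.3333
  mean(Z) = (1 + 4 + 4 + 1 + 4 + 8) / 6 = 22/6 = 3.6667

Step 2 — sample covariance S[i,j] = (1/(n-1)) · Σ_k (x_{k,i} - mean_i) · (x_{k,j} - mean_j), with n-1 = 5.
  S[X,X] = ((0.1667)·(0.1667) + (-0.8333)·(-0.8333) + (1.1667)·(1.1667) + (0.1667)·(0.1667) + (1.1667)·(1.1667) + (-1.8333)·(-1.8333)) / 5 = 6.8333/5 = 1.3667
  S[X,Y] = ((0.1667)·(0.6667) + (-0.8333)·(-2.3333) + (1.1667)·(0.6667) + (0.1667)·(2.6667) + (1.1667)·(-2.3333) + (-1.8333)·(0.6667)) / 5 = -0.6667/5 = -0.1333
  S[X,Z] = ((0.1667)·(-2.6667) + (-0.8333)·(0.3333) + (1.1667)·(0.3333) + (0.1667)·(-2.6667) + (1.1667)·(0.3333) + (-1.8333)·(4.3333)) / 5 = -8.3333/5 = -1.6667
  S[Y,Y] = ((0.6667)·(0.6667) + (-2.3333)·(-2.3333) + (0.6667)·(0.6667) + (2.6667)·(2.6667) + (-2.3333)·(-2.3333) + (0.6667)·(0.6667)) / 5 = 19.3333/5 = 3.8667
  S[Y,Z] = ((0.6667)·(-2.6667) + (-2.3333)·(0.3333) + (0.6667)·(0.3333) + (2.6667)·(-2.6667) + (-2.3333)·(0.3333) + (0.6667)·(4.3333)) / 5 = -7.3333/5 = -1.4667
  S[Z,Z] = ((-2.6667)·(-2.6667) + (0.3333)·(0.3333) + (0.3333)·(0.3333) + (-2.6667)·(-2.6667) + (0.3333)·(0.3333) + (4.3333)·(4.3333)) / 5 = 33.3333/5 = 6.6667

S is symmetric (S[j,i] = S[i,j]). Assembling:

S = [[1.3667, -0.1333, -1.6667],
 [-0.1333, 3.8667, -1.4667],
 [-1.6667, -1.4667, 6.6667]]


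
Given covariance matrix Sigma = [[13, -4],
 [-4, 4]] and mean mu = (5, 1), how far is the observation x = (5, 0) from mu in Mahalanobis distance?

Step 1 — centre the observation: (x - mu) = (0, -1).

Step 2 — invert Sigma. det(Sigma) = 13·4 - (-4)² = 36.
  Sigma^{-1} = (1/det) · [[d, -b], [-b, a]] = [[0.1111, 0.1111],
 [0.1111, 0.3611]].

Step 3 — form the quadratic (x - mu)^T · Sigma^{-1} · (x - mu):
  Sigma^{-1} · (x - mu) = (-0.1111, -0.3611).
  (x - mu)^T · [Sigma^{-1} · (x - mu)] = (0)·(-0.1111) + (-1)·(-0.3611) = 0.3611.

Step 4 — take square root: d = √(0.3611) ≈ 0.6009.

d(x, mu) = √(0.3611) ≈ 0.6009


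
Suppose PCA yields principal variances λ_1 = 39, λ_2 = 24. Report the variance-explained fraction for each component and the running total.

Step 1 — total variance = trace(Sigma) = Σ λ_i = 39 + 24 = 63.

Step 2 — fraction explained by component i = λ_i / Σ λ:
  PC1: 39/63 = 0.619
  PC2: 24/63 = 0.381

Step 3 — cumulative fraction after k components = (λ_1 + ... + λ_k) / Σ λ:
  k = 1: 39/63 = 0.619
  k = 2: (39 + 24)/63 = 63/63 = 1

Summary (fraction, with percent):

explained: PC1 0.619 (61.9%), PC2 0.381 (38.1%);  cumulative: 0.619, 1


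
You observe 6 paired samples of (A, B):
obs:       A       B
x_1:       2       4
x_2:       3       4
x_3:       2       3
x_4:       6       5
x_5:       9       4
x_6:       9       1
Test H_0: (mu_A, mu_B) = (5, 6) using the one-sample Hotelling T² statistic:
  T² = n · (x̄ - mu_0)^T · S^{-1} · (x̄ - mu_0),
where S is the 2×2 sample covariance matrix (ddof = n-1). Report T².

Step 1 — sample mean vector:
  mean(A) = (2 + 3 + 2 + 6 + 9 + 9) / 6 = 31/6 = 5.1667
  mean(B) = (4 + 4 + 3 + 5 + 4 + 1) / 6 = 21/6 = 3.5
  x̄ = (5.1667, 3.5),  deviation x̄ - mu_0 = (5.1667, 3.5) - (5, 6) = (0.1667, -2.5).

Step 2 — sample covariance matrix, S[i,j] = (1/(n-1)) · Σ_k (x_{k,i} - mean_i) · (x_{k,j} - mean_j), divisor n-1 = 5:
  S[A,A] = ((-3.1667)·(-3.1667) + (-2.1667)·(-2.1667) + (-3.1667)·(-3.1667) + (0.8333)·(0.8333) + (3.8333)·(3.8333) + (3.8333)·(3.8333)) / 5 = 54.8333/5 = 10.9667
  S[A,B] = ((-3.1667)·(0.5) + (-2.1667)·(0.5) + (-3.1667)·(-0.5) + (0.8333)·(1.5) + (3.8333)·(0.5) + (3.8333)·(-2.5)) / 5 = -7.5/5 = -1.5
  S[B,B] = ((0.5)·(0.5) + (0.5)·(0.5) + (-0.5)·(-0.5) + (1.5)·(1.5) + (0.5)·(0.5) + (-2.5)·(-2.5)) / 5 = 9.5/5 = 1.9
  S = [[10.9667, -1.5],
 [-1.5, 1.9]].

Step 3 — invert S. det(S) = 10.9667·1.9 - (-1.5)² = 18.5867.
  S^{-1} = (1/det) · [[d, -b], [-b, a]] = [[0.1022, 0.0807],
 [0.0807, 0.59]].

Step 4 — quadratic form (x̄ - mu_0)^T · S^{-1} · (x̄ - mu_0):
  S^{-1} · (x̄ - mu_0) = (-0.1847, -1.4616),
  (x̄ - mu_0)^T · [...] = (0.1667)·(-0.1847) + (-2.5)·(-1.4616) = 3.6233.

Step 5 — scale by n: T² = 6 · 3.6233 = 21.7396.

T² ≈ 21.7396


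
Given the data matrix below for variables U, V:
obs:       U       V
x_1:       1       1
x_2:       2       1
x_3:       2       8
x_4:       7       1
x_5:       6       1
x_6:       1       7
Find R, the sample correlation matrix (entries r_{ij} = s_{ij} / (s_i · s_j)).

Step 1 — column means:
  mean(U) = (1 + 2 + 2 + 7 + 6 + 1) / 6 = 19/6 = 3.1667
  mean(V) = (1 + 1 + 8 + 1 + 1 + 7) / 6 = 19/6 = 3.1667

Step 2 — sample variances and covariances s[i,j] = (1/(n-1)) · Σ_k (x_{k,i} - mean_i) · (x_{k,j} - mean_j), with n-1 = 5:
  s[U,U] = ((-2.1667)·(-2.1667) + (-1.1667)·(-1.1667) + (-1.1667)·(-1.1667) + (3.8333)·(3.8333) + (2.8333)·(2.8333) + (-2.1667)·(-2.1667)) / 5 = 34.8333/5 = 6.9667
  s[U,V] = ((-2.1667)·(-2.1667) + (-1.1667)·(-2.1667) + (-1.1667)·(4.8333) + (3.8333)·(-2.1667) + (2.8333)·(-2.1667) + (-2.1667)·(3.8333)) / 5 = -21.1667/5 = -4.2333
  s[V,V] = ((-2.1667)·(-2.1667) + (-2.1667)·(-2.1667) + (4.8333)·(4.8333) + (-2.1667)·(-2.1667) + (-2.1667)·(-2.1667) + (3.8333)·(3.8333)) / 5 = 56.8333/5 = 11.3667
  Sample standard deviations s_i = √(s[i,i]):
  s(U) = √(6.9667) = 2.6394
  s(V) = √(11.3667) = 3.3714

Step 3 — r_{ij} = s_{ij} / (s_i · s_j):
  r[U,U] = 1 (diagonal).
  r[U,V] = -4.2333 / (2.6394 · 3.3714) = -4.2333 / 8.8988 = -0.4757
  r[V,V] = 1 (diagonal).

R is symmetric with unit diagonal. Assembling:

R = [[1, -0.4757],
 [-0.4757, 1]]


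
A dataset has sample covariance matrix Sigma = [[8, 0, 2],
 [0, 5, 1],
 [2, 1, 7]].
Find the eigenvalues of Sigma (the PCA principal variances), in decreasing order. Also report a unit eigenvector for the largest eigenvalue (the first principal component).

Step 1 — characteristic polynomial p(λ) = det(λI - Sigma) = λ³ - tr·λ² + c_1·λ - det, where tr = trace, c_1 = sum of the principal 2×2 minors, det = det(Sigma):
  tr = 8 + 5 + 7 = 20,
  c_1 = (8·5 - (0)²) + (8·7 - (2)²) + (5·7 - (1)²) = 40 + 52 + 34 = 126,
  det = 8·(5·7 - (1)²) - (0)·((0)·7 - (1)·(2)) + (2)·((0)·(1) - 5·(2)) = 8·(34) - (0)·(-2) + (2)·(-10) = 252.
  So p(λ) = λ³ - 20λ² + 126λ - 252.
Step 2 — look for an integer root (rational root theorem: any rational root is an integer divisor of 252). Testing λ = 6:
  p(6) = 216 - 720 + 756 - 252 = 0  ✓
  Dividing out (λ - 6): p(λ) = (λ - 6)(λ² - 14λ + 42).
Step 3 — remaining eigenvalues from the quadratic λ² - 14λ + 42 = 0:
  Δ = 14² - 4·42 = 196 - 168 = 28,  λ = (14 ± √28)/2 = (14 ± 5.2915)/2 ≈ 9.6458 or 4.3542.
  Sorted: λ_1 = 9.6458,  λ_2 = 6,  λ_3 = 4.3542  (check: sum = 20 = tr ✓).

Step 4 — unit eigenvector for λ_1 ≈ 9.6458: v spans the null space of (Sigma - λ_1 I), whose rows are
  r_1 = (-1.6458, 0, 2),  r_2 = (0, -4.6458, 1),  r_3 = (2, 1, -2.6458).
  v is orthogonal to every row, so take v ∝ r_1 × r_2 = ((0)·(1) - (2)·(-4.6458), (2)·(0) - (-1.6458)·(1), (-1.6458)·(-4.6458) - (0)·(0)) ≈ (9.2915, 1.6458, 7.6458).
  Let u = (9.2915, 1.6458, 7.6458).
  ||u|| = √((9.2915)² + (1.6458)² + (7.6458)²) = √(147.498) ≈ 12.1449,  v_1 = u/||u|| ≈ (0.7651, 0.1355, 0.6295) (||v_1|| = 1).

λ_1 = 9.6458,  λ_2 = 6,  λ_3 = 4.3542;  v_1 ≈ (0.7651, 0.1355, 0.6295)


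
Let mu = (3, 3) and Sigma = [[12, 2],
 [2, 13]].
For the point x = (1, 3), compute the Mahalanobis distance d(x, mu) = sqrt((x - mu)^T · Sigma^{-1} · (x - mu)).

Step 1 — centre the observation: (x - mu) = (-2, 0).

Step 2 — invert Sigma. det(Sigma) = 12·13 - (2)² = 152.
  Sigma^{-1} = (1/det) · [[d, -b], [-b, a]] = [[0.0855, -0.0132],
 [-0.0132, 0.0789]].

Step 3 — form the quadratic (x - mu)^T · Sigma^{-1} · (x - mu):
  Sigma^{-1} · (x - mu) = (-0.1711, 0.0263).
  (x - mu)^T · [Sigma^{-1} · (x - mu)] = (-2)·(-0.1711) + (0)·(0.0263) = 0.3421.

Step 4 — take square root: d = √(0.3421) ≈ 0.5849.

d(x, mu) = √(0.3421) ≈ 0.5849


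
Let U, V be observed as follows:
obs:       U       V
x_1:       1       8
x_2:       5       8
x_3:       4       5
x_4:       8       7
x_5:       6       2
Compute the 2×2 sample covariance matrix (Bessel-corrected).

Step 1 — column means:
  mean(U) = (1 + 5 + 4 + 8 + 6) / 5 = 24/5 = 4.8
  mean(V) = (8 + 8 + 5 + 7 + 2) / 5 = 30/5 = 6

Step 2 — sample covariance S[i,j] = (1/(n-1)) · Σ_k (x_{k,i} - mean_i) · (x_{k,j} - mean_j), with n-1 = 4.
  S[U,U] = ((-3.8)·(-3.8) + (0.2)·(0.2) + (-0.8)·(-0.8) + (3.2)·(3.2) + (1.2)·(1.2)) / 4 = 26.8/4 = 6.7
  S[U,V] = ((-3.8)·(2) + (0.2)·(2) + (-0.8)·(-1) + (3.2)·(1) + (1.2)·(-4)) / 4 = -8/4 = -2
  S[V,V] = ((2)·(2) + (2)·(2) + (-1)·(-1) + (1)·(1) + (-4)·(-4)) / 4 = 26/4 = 6.5

S is symmetric (S[j,i] = S[i,j]). Assembling:

S = [[6.7, -2],
 [-2, 6.5]]


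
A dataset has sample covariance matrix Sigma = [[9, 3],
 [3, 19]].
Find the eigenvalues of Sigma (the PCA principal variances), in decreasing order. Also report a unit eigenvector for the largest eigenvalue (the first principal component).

Step 1 — characteristic polynomial of 2×2 Sigma:
  det(Sigma - λI) = λ² - trace · λ + det = 0.
  trace = 9 + 19 = 28, det = 9·19 - (3)² = 162.
Step 2 — discriminant:
  Δ = trace² - 4·det = 784 - 648 = 136.
Step 3 — eigenvalues:
  λ = (trace ± √Δ)/2 = (28 ± 11.6619)/2,
  λ_1 = 19.831,  λ_2 = 8.169.

Step 4 — unit eigenvector for λ_1: solve (Sigma - λ_1 I)v = 0. First row:
  (9 - 19.831)·v_x + (3)·v_y = 0, i.e. (-10.831)·v_x + (3)·v_y = 0,
  so v ∝ (b, λ_1 - a) = (3, 10.831) = u.
  ||u|| = √((3)² + (10.831)²) = √(126.3095) ≈ 11.2388,
  v_1 = u/||u|| ≈ (0.2669, 0.9637) (||v_1|| = 1).

λ_1 = 19.831,  λ_2 = 8.169;  v_1 ≈ (0.2669, 0.9637)


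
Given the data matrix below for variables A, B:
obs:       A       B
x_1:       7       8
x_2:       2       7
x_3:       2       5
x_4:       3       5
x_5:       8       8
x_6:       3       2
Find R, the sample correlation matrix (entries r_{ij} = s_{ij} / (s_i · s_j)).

Step 1 — column means:
  mean(A) = (7 + 2 + 2 + 3 + 8 + 3) / 6 = 25/6 = 4.1667
  mean(B) = (8 + 7 + 5 + 5 + 8 + 2) / 6 = 35/6 = 5.8333

Step 2 — sample variances and covariances s[i,j] = (1/(n-1)) · Σ_k (x_{k,i} - mean_i) · (x_{k,j} - mean_j), with n-1 = 5:
  s[A,A] = ((2.8333)·(2.8333) + (-2.1667)·(-2.1667) + (-2.1667)·(-2.1667) + (-1.1667)·(-1.1667) + (3.8333)·(3.8333) + (-1.1667)·(-1.1667)) / 5 = 34.8333/5 = 6.9667
  s[A,B] = ((2.8333)·(2.1667) + (-2.1667)·(1.1667) + (-2.1667)·(-0.8333) + (-1.1667)·(-0.8333) + (3.8333)·(2.1667) + (-1.1667)·(-3.8333)) / 5 = 19.1667/5 = 3.8333
  s[B,B] = ((2.1667)·(2.1667) + (1.1667)·(1.1667) + (-0.8333)·(-0.8333) + (-0.8333)·(-0.8333) + (2.1667)·(2.1667) + (-3.8333)·(-3.8333)) / 5 = 26.8333/5 = 5.3667
  Sample standard deviations s_i = √(s[i,i]):
  s(A) = √(6.9667) = 2.6394
  s(B) = √(5.3667) = 2.3166

Step 3 — r_{ij} = s_{ij} / (s_i · s_j):
  r[A,A] = 1 (diagonal).
  r[A,B] = 3.8333 / (2.6394 · 2.3166) = 3.8333 / 6.1146 = 0.6269
  r[B,B] = 1 (diagonal).

R is symmetric with unit diagonal. Assembling:

R = [[1, 0.6269],
 [0.6269, 1]]


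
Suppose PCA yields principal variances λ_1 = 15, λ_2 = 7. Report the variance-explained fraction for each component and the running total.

Step 1 — total variance = trace(Sigma) = Σ λ_i = 15 + 7 = 22.

Step 2 — fraction explained by component i = λ_i / Σ λ:
  PC1: 15/22 = 0.6818
  PC2: 7/22 = 0.3182

Step 3 — cumulative fraction after k components = (λ_1 + ... + λ_k) / Σ λ:
  k = 1: 15/22 = 0.6818
  k = 2: (15 + 7)/22 = 22/22 = 1

Summary (fraction, with percent):

explained: PC1 0.6818 (68.18%), PC2 0.3182 (31.82%);  cumulative: 0.6818, 1


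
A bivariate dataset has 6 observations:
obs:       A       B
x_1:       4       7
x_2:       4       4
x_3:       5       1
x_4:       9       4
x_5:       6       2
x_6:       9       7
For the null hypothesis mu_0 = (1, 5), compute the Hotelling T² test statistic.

Step 1 — sample mean vector:
  mean(A) = (4 + 4 + 5 + 9 + 6 + 9) / 6 = 37/6 = 6.1667
  mean(B) = (7 + 4 + 1 + 4 + 2 + 7) / 6 = 25/6 = 4.1667
  x̄ = (6.1667, 4.1667),  deviation x̄ - mu_0 = (6.1667, 4.1667) - (1, 5) = (5.1667, -0.8333).

Step 2 — sample covariance matrix, S[i,j] = (1/(n-1)) · Σ_k (x_{k,i} - mean_i) · (x_{k,j} - mean_j), divisor n-1 = 5:
  S[A,A] = ((-2.1667)·(-2.1667) + (-2.1667)·(-2.1667) + (-1.1667)·(-1.1667) + (2.8333)·(2.8333) + (-0.1667)·(-0.1667) + (2.8333)·(2.8333)) / 5 = 26.8333/5 = 5.3667
  S[A,B] = ((-2.1667)·(2.8333) + (-2.1667)·(-0.1667) + (-1.1667)·(-3.1667) + (2.8333)·(-0.1667) + (-0.1667)·(-2.1667) + (2.8333)·(2.8333)) / 5 = 5.8333/5 = 1.1667
  S[B,B] = ((2.8333)·(2.8333) + (-0.1667)·(-0.1667) + (-3.1667)·(-3.1667) + (-0.1667)·(-0.1667) + (-2.1667)·(-2.1667) + (2.8333)·(2.8333)) / 5 = 30.8333/5 = 6.1667
  S = [[5.3667, 1.1667],
 [1.1667, 6.1667]].

Step 3 — invert S. det(S) = 5.3667·6.1667 - (1.1667)² = 31.7333.
  S^{-1} = (1/det) · [[d, -b], [-b, a]] = [[0.1943, -0.0368],
 [-0.0368, 0.1691]].

Step 4 — quadratic form (x̄ - mu_0)^T · S^{-1} · (x̄ - mu_0):
  S^{-1} · (x̄ - mu_0) = (1.0347, -0.3309),
  (x̄ - mu_0)^T · [...] = (5.1667)·(1.0347) + (-0.8333)·(-0.3309) = 5.6215.

Step 5 — scale by n: T² = 6 · 5.6215 = 33.729.

T² ≈ 33.729
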